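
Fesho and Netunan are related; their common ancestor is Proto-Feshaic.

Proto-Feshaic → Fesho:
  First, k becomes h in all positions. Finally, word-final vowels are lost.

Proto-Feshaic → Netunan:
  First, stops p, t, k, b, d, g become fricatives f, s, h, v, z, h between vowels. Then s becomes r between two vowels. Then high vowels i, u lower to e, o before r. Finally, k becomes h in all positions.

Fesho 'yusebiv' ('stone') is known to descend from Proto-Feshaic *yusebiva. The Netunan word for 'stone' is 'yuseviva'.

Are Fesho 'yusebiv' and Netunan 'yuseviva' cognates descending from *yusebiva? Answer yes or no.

no

Derive the expected Netunan reflex of *yusebiva:
Netunan: start from *yusebiva.
  rule 1 (intervocalic lenition): yusebiva → yuseviva
  rule 2 (rhotacism): yuseviva → yureviva
  rule 3 (pre-rhotic lowering): yureviva → yoreviva
  rule 4: no change — yoreviva
  ⇒ Netunan yoreviva
The regular Netunan reflex would be 'yoreviva', but the attested form is 'yuseviva'. The correspondence is irregular, so they are not cognates (the Netunan form has a different source).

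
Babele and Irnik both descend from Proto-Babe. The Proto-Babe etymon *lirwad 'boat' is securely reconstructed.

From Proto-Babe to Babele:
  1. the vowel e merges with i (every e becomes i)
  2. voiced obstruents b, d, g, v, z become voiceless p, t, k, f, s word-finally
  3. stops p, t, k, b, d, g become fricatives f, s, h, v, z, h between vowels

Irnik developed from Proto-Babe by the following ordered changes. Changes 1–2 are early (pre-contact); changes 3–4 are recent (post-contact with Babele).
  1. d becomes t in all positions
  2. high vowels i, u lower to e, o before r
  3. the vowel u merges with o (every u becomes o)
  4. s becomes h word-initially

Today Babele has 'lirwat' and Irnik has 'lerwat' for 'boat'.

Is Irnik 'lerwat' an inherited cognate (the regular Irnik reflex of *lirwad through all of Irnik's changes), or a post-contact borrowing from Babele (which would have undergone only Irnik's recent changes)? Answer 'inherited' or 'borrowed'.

If inherited, *lirwad would pass through all of Irnik's changes:
Irnik: *lirwad
  lirwad → lirwat   [unconditioned shift]
  lirwat → lerwat   [pre-rhotic lowering]
  lerwat (rule 3 does not apply)
  lerwat (rule 4 does not apply)
  giving Irnik lerwat.
If borrowed from Babele 'lirwat' after the early changes, it would undergo only the recent ones:
  rule 3 (vowel merger): no change (lirwat)
  rule 4 (debuccalisation): no change (lirwat)
  ⇒ as a loan: lirwat
Irnik 'lerwat' matches the inherited outcome exactly, so it is an inherited cognate, not a loan.

inherited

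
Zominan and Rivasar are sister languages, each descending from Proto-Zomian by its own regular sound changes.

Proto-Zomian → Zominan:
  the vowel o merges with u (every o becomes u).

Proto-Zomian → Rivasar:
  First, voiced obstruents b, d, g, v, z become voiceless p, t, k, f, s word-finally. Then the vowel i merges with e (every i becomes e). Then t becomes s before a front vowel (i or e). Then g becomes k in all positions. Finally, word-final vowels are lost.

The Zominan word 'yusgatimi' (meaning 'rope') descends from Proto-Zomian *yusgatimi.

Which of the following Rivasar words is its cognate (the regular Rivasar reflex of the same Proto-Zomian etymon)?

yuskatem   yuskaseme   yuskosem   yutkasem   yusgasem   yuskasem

yuskasem

Rivasar: *yusgatimi > yusgateme > yusgaseme > yuskaseme > yuskasem  (by vowel merger, palatalisation, unconditioned shift, apocope)
Only 'yuskasem' matches the regular Rivasar development of *yusgatimi.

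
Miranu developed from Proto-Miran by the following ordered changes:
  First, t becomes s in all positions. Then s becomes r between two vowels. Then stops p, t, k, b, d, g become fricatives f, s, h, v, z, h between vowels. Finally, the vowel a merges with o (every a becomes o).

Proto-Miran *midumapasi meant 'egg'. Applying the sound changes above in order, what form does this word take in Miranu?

Miranu: *midumapasi > midumapari > mizumafari > mizumofori  (by rhotacism, intervocalic lenition, vowel merger)

mizumofori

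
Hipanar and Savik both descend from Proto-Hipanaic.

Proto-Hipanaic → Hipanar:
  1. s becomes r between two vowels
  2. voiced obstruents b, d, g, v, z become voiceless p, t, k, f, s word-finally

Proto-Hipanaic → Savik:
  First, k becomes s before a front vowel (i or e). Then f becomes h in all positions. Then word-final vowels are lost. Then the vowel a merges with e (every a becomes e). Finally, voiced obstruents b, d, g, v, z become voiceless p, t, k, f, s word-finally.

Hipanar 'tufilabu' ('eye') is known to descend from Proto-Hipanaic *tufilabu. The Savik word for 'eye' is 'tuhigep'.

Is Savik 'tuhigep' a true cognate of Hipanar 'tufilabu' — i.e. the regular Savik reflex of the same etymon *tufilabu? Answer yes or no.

Derive the expected Savik reflex of *tufilabu:
Savik: *tufilabu
  tufilabu (rule 1 does not apply)
  tufilabu → tuhilabu   [unconditioned shift]
  tuhilabu → tuhilab   [apocope]
  tuhilab → tuhileb   [vowel merger]
  tuhileb → tuhilep   [final devoicing]
  giving Savik tuhilep.
The regular Savik reflex would be 'tuhilep', but the attested form is 'tuhigep'. The correspondence is irregular, so they are not cognates (the Savik form has a different source).

no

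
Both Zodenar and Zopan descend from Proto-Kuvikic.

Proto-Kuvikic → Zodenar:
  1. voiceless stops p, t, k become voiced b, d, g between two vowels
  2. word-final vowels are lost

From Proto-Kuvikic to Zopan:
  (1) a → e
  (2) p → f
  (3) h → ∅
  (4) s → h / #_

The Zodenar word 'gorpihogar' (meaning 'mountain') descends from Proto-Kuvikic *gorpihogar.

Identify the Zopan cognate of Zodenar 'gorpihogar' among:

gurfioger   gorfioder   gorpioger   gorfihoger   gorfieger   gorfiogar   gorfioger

Zopan: *gorpihogar > gorpihoger > gorfihoger > gorfioger  (by vowel merger, unconditioned shift, h-loss)
The other candidates each miss or misapply at least one Zopan change.

gorfioger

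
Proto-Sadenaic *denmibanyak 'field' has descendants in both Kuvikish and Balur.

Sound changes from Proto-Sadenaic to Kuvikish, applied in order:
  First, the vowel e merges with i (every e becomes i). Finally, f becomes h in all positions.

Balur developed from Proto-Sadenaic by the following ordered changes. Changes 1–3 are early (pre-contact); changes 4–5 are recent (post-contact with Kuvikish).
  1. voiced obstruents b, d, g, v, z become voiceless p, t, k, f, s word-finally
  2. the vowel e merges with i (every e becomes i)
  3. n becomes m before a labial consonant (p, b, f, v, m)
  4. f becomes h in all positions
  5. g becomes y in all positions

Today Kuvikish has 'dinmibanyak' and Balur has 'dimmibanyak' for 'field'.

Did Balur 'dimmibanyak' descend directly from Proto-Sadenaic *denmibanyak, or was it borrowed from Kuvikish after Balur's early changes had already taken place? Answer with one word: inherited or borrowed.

inherited

If inherited, *denmibanyak would pass through all of Balur's changes:
Balur: *denmibanyak
  denmibanyak (rule 1 does not apply)
  denmibanyak → dinmibanyak   [vowel merger]
  dinmibanyak → dimmibanyak   [nasal place assimilation]
  dimmibanyak (rule 4 does not apply)
  dimmibanyak (rule 5 does not apply)
  giving Balur dimmibanyak.
If borrowed from Kuvikish 'dinmibanyak' after the early changes, it would undergo only the recent ones:
  rule 4 (unconditioned shift): no change (dinmibanyak)
  rule 5 (unconditioned shift): no change (dinmibanyak)
  ⇒ as a loan: dinmibanyak
Balur 'dimmibanyak' matches the inherited outcome exactly, so it is an inherited cognate, not a loan.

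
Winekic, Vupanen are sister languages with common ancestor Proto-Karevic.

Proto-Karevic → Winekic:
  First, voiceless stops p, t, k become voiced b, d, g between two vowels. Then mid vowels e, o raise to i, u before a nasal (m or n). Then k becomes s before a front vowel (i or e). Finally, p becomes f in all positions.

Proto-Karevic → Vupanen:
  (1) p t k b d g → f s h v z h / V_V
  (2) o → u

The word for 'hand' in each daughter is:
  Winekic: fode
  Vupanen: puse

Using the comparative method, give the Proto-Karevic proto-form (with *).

*pote

Position 2: Winekic has o, Vupanen has u. Winekic preserves o here (none of its changes turn any other segment into o), so the proto-segment is *o.
Position 1: Winekic has f, Vupanen has p. Vupanen preserves p here (none of its changes turn any other segment into p), so the proto-segment is *p.
Continuing position by position gives *pote; check it forward:
Winekic: *pote
  pote → pode   [intervocalic voicing]
  pode (rule 2 does not apply)
  pode (rule 3 does not apply)
  pode → fode   [unconditioned shift]
  giving Winekic fode.
Vupanen: *pote
  pote → pose   [intervocalic lenition]
  pose → puse   [vowel merger]
  giving Vupanen puse.
No other proto-form is consistent with every reflex, so the reconstruction is *pote.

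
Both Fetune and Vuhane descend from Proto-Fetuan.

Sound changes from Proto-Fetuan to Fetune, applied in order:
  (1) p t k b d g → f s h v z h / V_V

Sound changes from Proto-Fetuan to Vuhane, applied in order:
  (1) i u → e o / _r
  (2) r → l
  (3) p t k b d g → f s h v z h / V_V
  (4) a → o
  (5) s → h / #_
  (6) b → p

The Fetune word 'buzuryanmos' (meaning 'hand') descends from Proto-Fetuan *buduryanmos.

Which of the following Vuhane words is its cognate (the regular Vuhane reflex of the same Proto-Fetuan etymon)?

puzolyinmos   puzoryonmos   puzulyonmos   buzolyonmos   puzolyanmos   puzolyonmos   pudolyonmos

Vuhane: start from *buduryanmos.
  rule 1 (pre-rhotic lowering): buduryanmos → budoryanmos
  rule 2 (unconditioned shift): budoryanmos → budolyanmos
  rule 3 (intervocalic lenition): budolyanmos → buzolyanmos
  rule 4 (vowel merger): buzolyanmos → buzolyonmos
  rule 5: no change — buzolyonmos
  rule 6 (unconditioned shift): buzolyonmos → puzolyonmos
  ⇒ Vuhane puzolyonmos
Among the options, 'puzolyonmos' alone shows every Vuhane change applied in order.

puzolyonmos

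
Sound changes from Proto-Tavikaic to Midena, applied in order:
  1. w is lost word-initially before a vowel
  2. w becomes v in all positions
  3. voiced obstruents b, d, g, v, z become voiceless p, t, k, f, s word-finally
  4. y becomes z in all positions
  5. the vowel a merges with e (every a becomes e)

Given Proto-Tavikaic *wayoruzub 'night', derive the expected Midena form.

ezoruzup

Midena: *wayoruzub
  wayoruzub → ayoruzub   [glide loss]
  ayoruzub (rule 2 does not apply)
  ayoruzub → ayoruzup   [final devoicing]
  ayoruzup → azoruzup   [unconditioned shift]
  azoruzup → ezoruzup   [vowel merger]
  giving Midena ezoruzup.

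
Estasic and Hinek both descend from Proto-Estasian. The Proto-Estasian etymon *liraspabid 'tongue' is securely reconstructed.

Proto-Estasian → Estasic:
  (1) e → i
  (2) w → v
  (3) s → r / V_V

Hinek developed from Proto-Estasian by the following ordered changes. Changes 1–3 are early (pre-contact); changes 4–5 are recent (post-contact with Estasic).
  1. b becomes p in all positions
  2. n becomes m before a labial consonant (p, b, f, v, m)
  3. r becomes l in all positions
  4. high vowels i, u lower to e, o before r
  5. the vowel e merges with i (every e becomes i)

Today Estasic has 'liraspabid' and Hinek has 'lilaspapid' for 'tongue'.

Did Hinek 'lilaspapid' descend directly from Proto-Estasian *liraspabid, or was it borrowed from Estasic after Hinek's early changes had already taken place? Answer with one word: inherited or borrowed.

inherited

If inherited, *liraspabid would pass through all of Hinek's changes:
Hinek: *liraspabid > liraspapid > lilaspapid  (by unconditioned shift, unconditioned shift)
If borrowed from Estasic 'liraspabid' after the early changes, it would undergo only the recent ones:
  rule 4 (pre-rhotic lowering): liraspabid → leraspabid
  rule 5 (vowel merger): leraspabid → liraspabid
  ⇒ as a loan: liraspabid
Hinek 'lilaspapid' matches the inherited outcome exactly, so it is an inherited cognate, not a loan.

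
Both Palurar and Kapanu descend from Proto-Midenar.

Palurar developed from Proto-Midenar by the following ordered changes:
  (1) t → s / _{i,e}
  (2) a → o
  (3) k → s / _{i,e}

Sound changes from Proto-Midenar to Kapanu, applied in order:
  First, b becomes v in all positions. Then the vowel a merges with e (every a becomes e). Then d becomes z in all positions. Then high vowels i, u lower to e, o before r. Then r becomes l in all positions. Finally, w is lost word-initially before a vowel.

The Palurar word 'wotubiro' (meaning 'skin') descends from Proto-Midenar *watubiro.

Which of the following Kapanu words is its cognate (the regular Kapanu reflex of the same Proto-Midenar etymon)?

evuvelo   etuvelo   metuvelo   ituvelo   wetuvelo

etuvelo

Kapanu: start from *watubiro.
  rule 1 (unconditioned shift): watubiro → watuviro
  rule 2 (vowel merger): watuviro → wetuviro
  rule 3: no change — wetuviro
  rule 4 (pre-rhotic lowering): wetuviro → wetuvero
  rule 5 (unconditioned shift): wetuvero → wetuvelo
  rule 6 (glide loss): wetuvelo → etuvelo
  ⇒ Kapanu etuvelo
Among the options, 'etuvelo' alone shows every Kapanu change applied in order.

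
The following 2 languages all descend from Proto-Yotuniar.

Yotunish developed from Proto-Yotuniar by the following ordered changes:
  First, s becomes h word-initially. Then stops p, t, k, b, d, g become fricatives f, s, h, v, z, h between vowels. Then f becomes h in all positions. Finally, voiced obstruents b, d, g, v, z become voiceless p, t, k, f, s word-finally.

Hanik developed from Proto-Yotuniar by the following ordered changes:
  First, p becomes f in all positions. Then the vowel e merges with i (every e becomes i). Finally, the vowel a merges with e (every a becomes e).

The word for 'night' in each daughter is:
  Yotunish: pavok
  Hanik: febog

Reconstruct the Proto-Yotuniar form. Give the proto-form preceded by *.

Position 3: Yotunish has v, Hanik has b. Hanik preserves b here (none of its changes turn any other segment into b), so the proto-segment is *b.
Position 2: Yotunish has a, Hanik has e. Yotunish preserves a here (none of its changes turn any other segment into a), so the proto-segment is *a.
Position 5: Yotunish has k, Hanik has g. Hanik preserves g here (none of its changes turn any other segment into g), so the proto-segment is *g.
This points to *pabog. Verify forward in each daughter:
Yotunish: *pabog
  pabog (rule 1 does not apply)
  pabog → pavog   [intervocalic lenition]
  pavog (rule 3 does not apply)
  pavog → pavok   [final devoicing]
  giving Yotunish pavok.
Hanik: *pabog
  pabog → fabog   [unconditioned shift]
  fabog (rule 2 does not apply)
  fabog → febog   [vowel merger]
  giving Hanik febog.
No other proto-form is consistent with every reflex, so the reconstruction is *pabog.

*pabog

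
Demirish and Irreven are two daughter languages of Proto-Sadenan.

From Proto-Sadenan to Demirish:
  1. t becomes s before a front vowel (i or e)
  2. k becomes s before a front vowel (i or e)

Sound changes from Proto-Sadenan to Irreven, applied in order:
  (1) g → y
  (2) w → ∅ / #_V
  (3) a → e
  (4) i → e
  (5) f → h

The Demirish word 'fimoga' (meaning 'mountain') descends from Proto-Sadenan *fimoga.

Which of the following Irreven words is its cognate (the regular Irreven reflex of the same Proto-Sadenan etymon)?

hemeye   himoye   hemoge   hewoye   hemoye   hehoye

hemoye

Irreven: *fimoga > fimoya > fimoye > femoye > hemoye  (by unconditioned shift, vowel merger, vowel merger, unconditioned shift)
Among the options, 'hemoye' alone shows every Irreven change applied in order.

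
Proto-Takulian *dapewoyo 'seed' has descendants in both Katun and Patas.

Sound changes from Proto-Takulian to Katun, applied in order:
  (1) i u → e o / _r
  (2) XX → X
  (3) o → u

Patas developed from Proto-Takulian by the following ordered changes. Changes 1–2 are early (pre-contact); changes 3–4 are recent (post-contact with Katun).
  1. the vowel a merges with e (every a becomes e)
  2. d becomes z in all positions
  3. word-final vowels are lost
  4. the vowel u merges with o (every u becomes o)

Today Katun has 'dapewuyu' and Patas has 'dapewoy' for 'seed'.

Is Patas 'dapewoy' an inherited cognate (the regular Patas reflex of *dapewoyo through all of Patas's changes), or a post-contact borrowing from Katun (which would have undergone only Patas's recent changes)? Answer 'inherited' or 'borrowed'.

borrowed

If inherited, *dapewoyo would pass through all of Patas's changes:
Patas: start from *dapewoyo.
  rule 1 (vowel merger): dapewoyo → depewoyo
  rule 2 (unconditioned shift): depewoyo → zepewoyo
  rule 3 (apocope): zepewoyo → zepewoy
  rule 4: no change — zepewoy
  ⇒ Patas zepewoy
If borrowed from Katun 'dapewuyu' after the early changes, it would undergo only the recent ones:
  rule 3 (apocope): dapewuyu → dapewuy
  rule 4 (vowel merger): dapewuy → dapewoy
  ⇒ as a loan: dapewoy
Patas 'dapewoy' matches the loan outcome 'dapewoy', not the inherited 'zepewoy' — it skipped the early Patas changes, so it was borrowed from Katun.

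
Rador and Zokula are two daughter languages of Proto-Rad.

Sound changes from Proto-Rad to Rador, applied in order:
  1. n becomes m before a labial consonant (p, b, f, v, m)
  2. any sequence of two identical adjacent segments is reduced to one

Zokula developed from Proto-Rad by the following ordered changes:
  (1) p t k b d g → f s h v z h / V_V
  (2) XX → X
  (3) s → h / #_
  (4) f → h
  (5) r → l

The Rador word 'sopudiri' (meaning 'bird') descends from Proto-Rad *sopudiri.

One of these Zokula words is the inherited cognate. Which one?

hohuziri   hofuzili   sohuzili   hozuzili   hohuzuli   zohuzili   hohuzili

Zokula: *sopudiri
  sopudiri → sofuziri   [intervocalic lenition]
  sofuziri (rule 2 does not apply)
  sofuziri → hofuziri   [debuccalisation]
  hofuziri → hohuziri   [unconditioned shift]
  hohuziri → hohuzili   [unconditioned shift]
  giving Zokula hohuzili.
Only 'hohuzili' matches the regular Zokula development of *sopudiri.

hohuzili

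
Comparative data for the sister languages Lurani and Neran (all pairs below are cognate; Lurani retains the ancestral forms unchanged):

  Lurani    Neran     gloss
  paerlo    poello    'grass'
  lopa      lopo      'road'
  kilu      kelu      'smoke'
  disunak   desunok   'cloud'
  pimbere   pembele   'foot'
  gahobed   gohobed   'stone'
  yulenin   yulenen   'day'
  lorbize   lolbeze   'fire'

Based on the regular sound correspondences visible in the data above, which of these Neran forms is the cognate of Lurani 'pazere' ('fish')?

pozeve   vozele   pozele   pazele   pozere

disunak ~ desunok, gahobed ~ gohobed — Lurani a corresponds to Neran o after a consonant, before a consonant other than r, m, n, p, b, f, v.
pimbere ~ pembele — Lurani r corresponds to Neran l between vowels (before a front vowel).
Applying these to Lurani 'pazere':
  pazere → pozere   (a→o after a consonant, before a consonant other than r, m, n, p, b, f, v)
  pozere → pozele   (r→l between vowels (before a front vowel))
So the Neran cognate is 'pozele'.

pozele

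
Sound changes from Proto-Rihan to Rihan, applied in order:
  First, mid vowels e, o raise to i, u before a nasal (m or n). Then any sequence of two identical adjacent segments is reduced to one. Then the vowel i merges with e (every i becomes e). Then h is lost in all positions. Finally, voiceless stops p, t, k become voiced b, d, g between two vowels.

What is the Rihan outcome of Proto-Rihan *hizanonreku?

ezanunregu

Rihan: *hizanonreku > hizanunreku > hezanunreku > ezanunreku > ezanunregu  (by pre-nasal raising, vowel merger, h-loss, intervocalic voicing)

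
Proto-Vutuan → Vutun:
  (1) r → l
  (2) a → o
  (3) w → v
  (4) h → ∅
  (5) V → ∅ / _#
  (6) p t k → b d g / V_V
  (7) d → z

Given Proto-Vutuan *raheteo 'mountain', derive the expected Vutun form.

loeze

Vutun: *raheteo
  raheteo → laheteo   [unconditioned shift]
  laheteo → loheteo   [vowel merger]
  loheteo (rule 3 does not apply)
  loheteo → loeteo   [h-loss]
  loeteo → loete   [apocope]
  loete → loede   [intervocalic voicing]
  loede → loeze   [unconditioned shift]
  giving Vutun loeze.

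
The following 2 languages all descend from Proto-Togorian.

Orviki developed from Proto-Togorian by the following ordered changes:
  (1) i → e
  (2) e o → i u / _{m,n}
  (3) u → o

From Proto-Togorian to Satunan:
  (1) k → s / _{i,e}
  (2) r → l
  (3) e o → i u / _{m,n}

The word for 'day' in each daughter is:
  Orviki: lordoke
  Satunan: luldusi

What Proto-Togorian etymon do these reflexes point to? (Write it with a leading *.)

*lurduki

Position 2: Orviki has o, Satunan has u. Taking the neighbouring segments as reconstructed: Orviki o could go back to *o or *u; Satunan u can only go back to *u — the one source consistent with every daughter is *u.
Position 6: Orviki has k, Satunan has s. Orviki preserves k here (none of its changes turn any other segment into k), so the proto-segment is *k.
Position 7: Orviki has e, Satunan has i. Taking the neighbouring segments as reconstructed: Orviki e could go back to *e or *i; Satunan i can only go back to *i — the one source consistent with every daughter is *i.
This points to *lurduki. Verify forward in each daughter:
Orviki: *lurduki > lurduke > lordoke  (by vowel merger, vowel merger)
Satunan: *lurduki > lurdusi > luldusi  (by palatalisation, unconditioned shift)
Only *lurduki yields all of Orviki lordoke, Satunan luldusi.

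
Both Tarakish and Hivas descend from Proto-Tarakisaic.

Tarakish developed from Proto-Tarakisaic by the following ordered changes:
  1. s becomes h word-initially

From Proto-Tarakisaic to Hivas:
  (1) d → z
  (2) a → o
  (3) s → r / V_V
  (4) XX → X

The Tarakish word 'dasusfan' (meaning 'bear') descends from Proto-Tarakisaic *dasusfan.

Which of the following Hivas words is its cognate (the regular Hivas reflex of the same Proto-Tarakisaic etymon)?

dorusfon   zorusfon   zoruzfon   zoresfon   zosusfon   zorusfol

zorusfon

Hivas: *dasusfan > zasusfan > zosusfon > zorusfon  (by unconditioned shift, vowel merger, rhotacism)
Among the options, 'zorusfon' alone shows every Hivas change applied in order.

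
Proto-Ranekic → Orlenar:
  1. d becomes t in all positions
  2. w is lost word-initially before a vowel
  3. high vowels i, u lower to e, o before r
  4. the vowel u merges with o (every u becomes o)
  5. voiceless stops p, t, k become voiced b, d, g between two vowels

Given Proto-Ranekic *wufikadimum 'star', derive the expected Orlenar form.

ofigadimom

Orlenar: start from *wufikadimum.
  rule 1 (unconditioned shift): wufikadimum → wufikatimum
  rule 2 (glide loss): wufikatimum → ufikatimum
  rule 3: no change — ufikatimum
  rule 4 (vowel merger): ufikatimum → ofikatimom
  rule 5 (intervocalic voicing): ofikatimom → ofigadimom
  ⇒ Orlenar ofigadimom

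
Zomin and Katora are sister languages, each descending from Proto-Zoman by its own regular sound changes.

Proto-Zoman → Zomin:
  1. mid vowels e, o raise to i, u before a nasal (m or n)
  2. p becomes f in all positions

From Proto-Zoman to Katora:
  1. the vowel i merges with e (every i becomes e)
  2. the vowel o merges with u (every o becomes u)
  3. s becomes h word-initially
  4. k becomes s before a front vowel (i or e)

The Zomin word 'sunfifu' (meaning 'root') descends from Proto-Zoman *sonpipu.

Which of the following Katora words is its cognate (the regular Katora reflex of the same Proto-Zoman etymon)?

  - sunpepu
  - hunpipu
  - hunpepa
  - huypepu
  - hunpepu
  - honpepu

hunpepu

Katora: *sonpipu
  sonpipu → sonpepu   [vowel merger]
  sonpepu → sunpepu   [vowel merger]
  sunpepu → hunpepu   [debuccalisation]
  hunpepu (rule 4 does not apply)
  giving Katora hunpepu.
Among the options, 'hunpepu' alone shows every Katora change applied in order.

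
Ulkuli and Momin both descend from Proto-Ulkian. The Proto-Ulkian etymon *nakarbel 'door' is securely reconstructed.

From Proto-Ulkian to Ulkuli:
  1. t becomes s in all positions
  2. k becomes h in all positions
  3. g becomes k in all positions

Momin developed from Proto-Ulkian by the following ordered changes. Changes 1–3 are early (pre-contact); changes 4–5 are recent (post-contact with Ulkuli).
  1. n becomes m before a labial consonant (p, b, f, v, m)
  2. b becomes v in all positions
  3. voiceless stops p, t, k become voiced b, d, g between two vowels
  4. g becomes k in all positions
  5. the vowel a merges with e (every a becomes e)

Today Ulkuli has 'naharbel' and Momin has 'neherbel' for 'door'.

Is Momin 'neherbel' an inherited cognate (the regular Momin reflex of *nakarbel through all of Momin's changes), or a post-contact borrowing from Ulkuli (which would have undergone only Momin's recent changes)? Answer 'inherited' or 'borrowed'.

If inherited, *nakarbel would pass through all of Momin's changes:
Momin: start from *nakarbel.
  rule 1: no change — nakarbel
  rule 2 (unconditioned shift): nakarbel → nakarvel
  rule 3 (intervocalic voicing): nakarvel → nagarvel
  rule 4 (unconditioned shift): nagarvel → nakarvel
  rule 5 (vowel merger): nakarvel → nekervel
  ⇒ Momin nekervel
If borrowed from Ulkuli 'naharbel' after the early changes, it would undergo only the recent ones:
  rule 4 (unconditioned shift): no change (naharbel)
  rule 5 (vowel merger): naharbel → neherbel
  ⇒ as a loan: neherbel
Momin 'neherbel' matches the loan outcome 'neherbel', not the inherited 'nekervel' — it skipped the early Momin changes, so it was borrowed from Ulkuli.

borrowed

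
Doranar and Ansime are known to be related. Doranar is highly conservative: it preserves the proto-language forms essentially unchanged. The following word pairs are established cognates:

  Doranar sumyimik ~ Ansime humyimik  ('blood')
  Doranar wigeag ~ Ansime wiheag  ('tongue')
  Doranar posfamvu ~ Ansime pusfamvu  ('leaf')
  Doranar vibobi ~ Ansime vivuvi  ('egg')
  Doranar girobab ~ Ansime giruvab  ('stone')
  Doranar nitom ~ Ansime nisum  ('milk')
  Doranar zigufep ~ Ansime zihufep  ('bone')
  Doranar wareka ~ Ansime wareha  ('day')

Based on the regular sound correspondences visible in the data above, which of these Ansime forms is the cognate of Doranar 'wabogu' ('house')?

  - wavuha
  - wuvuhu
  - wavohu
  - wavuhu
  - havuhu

wavuhu

vibobi ~ vivuvi — Doranar b corresponds to Ansime v between vowels (before a back vowel).
posfamvu ~ pusfamvu — Doranar o corresponds to Ansime u after a consonant, before a consonant other than r, m, n, p, b, f, v.
zigufep ~ zihufep — Doranar g corresponds to Ansime h between vowels (before a back vowel).
Applying these to Doranar 'wabogu':
  wabogu → wavogu   (b→v between vowels (before a back vowel))
  wavogu → wavugu   (o→u after a consonant, before a consonant other than r, m, n, p, b, f, v)
  wavugu → wavuhu   (g→h between vowels (before a back vowel))
So the Ansime cognate is 'wavuhu'.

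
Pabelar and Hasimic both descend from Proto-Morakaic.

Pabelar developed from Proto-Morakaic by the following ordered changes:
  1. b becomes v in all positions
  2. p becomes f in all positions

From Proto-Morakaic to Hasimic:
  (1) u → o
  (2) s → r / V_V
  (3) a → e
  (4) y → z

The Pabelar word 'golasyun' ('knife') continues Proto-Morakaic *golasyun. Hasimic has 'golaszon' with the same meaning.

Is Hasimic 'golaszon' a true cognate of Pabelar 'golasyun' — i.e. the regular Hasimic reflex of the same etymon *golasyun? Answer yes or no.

no

Derive the expected Hasimic reflex of *golasyun:
Hasimic: *golasyun > golasyon > golesyon > goleszon  (by vowel merger, vowel merger, unconditioned shift)
The regular Hasimic reflex would be 'goleszon', but the attested form is 'golaszon'. The correspondence is irregular, so they are not cognates (the Hasimic form has a different source).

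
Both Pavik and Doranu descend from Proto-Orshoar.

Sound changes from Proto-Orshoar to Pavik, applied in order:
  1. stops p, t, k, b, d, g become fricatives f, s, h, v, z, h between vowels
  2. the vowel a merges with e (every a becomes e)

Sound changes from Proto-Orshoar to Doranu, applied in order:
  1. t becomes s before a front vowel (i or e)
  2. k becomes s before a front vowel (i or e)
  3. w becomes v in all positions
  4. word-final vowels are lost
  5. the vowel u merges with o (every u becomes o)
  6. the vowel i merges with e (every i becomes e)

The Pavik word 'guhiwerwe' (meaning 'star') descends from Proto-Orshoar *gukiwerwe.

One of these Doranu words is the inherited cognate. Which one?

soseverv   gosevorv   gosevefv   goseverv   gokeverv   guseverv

Doranu: start from *gukiwerwe.
  rule 1: no change — gukiwerwe
  rule 2 (palatalisation): gukiwerwe → gusiwerwe
  rule 3 (unconditioned shift): gusiwerwe → gusiverve
  rule 4 (apocope): gusiverve → gusiverv
  rule 5 (vowel merger): gusiverv → gosiverv
  rule 6 (vowel merger): gosiverv → goseverv
  ⇒ Doranu goseverv
Only 'goseverv' matches the regular Doranu development of *gukiwerwe.

goseverv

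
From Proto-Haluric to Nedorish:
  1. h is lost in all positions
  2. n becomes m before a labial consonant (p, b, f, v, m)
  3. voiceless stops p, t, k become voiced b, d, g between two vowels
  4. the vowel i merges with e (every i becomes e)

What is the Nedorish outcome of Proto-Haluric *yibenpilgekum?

yebempelgegum

Nedorish: *yibenpilgekum > yibempilgekum > yibempilgegum > yebempelgegum  (by nasal place assimilation, intervocalic voicing, vowel merger)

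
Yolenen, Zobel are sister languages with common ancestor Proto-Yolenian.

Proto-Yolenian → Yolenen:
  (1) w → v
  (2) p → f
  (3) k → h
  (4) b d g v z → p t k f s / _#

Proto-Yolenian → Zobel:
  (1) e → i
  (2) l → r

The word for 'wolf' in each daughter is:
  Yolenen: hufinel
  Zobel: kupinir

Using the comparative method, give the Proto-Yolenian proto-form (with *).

*kupinel

Position 3: Yolenen has f, Zobel has p. Zobel preserves p here (none of its changes turn any other segment into p), so the proto-segment is *p.
Position 6: Yolenen has e, Zobel has i. Yolenen preserves e here (none of its changes turn any other segment into e), so the proto-segment is *e.
Position 7: Yolenen has l, Zobel has r. Yolenen preserves l here (none of its changes turn any other segment into l), so the proto-segment is *l.
Verify the candidate proto-form against each daughter:
Yolenen: *kupinel > kufinel > hufinel  (by unconditioned shift, unconditioned shift)
Zobel: *kupinel
  kupinel → kupinil   [vowel merger]
  kupinil → kupinir   [unconditioned shift]
  giving Zobel kupinir.
Only *kupinel yields all of Yolenen hufinel, Zobel kupinir.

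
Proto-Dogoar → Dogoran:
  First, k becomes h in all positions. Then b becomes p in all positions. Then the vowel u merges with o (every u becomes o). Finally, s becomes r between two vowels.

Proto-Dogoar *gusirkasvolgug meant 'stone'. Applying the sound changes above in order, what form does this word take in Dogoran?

gorirhasvolgog

Dogoran: start from *gusirkasvolgug.
  rule 1 (unconditioned shift): gusirkasvolgug → gusirhasvolgug
  rule 2: no change — gusirhasvolgug
  rule 3 (vowel merger): gusirhasvolgug → gosirhasvolgog
  rule 4 (rhotacism): gosirhasvolgog → gorirhasvolgog
  ⇒ Dogoran gorirhasvolgog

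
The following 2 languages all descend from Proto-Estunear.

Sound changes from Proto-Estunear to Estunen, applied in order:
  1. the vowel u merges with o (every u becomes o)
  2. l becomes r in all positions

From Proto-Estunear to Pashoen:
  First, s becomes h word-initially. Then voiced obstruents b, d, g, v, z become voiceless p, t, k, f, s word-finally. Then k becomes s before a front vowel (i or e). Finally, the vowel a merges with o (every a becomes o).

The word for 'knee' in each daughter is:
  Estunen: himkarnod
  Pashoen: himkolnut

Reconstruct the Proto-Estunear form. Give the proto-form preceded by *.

*himkalnud

Position 6: Estunen has r, Pashoen has l. Pashoen preserves l here (none of its changes turn any other segment into l), so the proto-segment is *l.
Position 8: Estunen has o, Pashoen has u. Pashoen preserves u here (none of its changes turn any other segment into u), so the proto-segment is *u.
Continuing position by position gives *himkalnud; check it forward:
Estunen: *himkalnud
  himkalnud → himkalnod   [vowel merger]
  himkalnod → himkarnod   [unconditioned shift]
  giving Estunen himkarnod.
Pashoen: *himkalnud > himkalnut > himkolnut  (by final devoicing, vowel merger)
Only *himkalnud yields all of Estunen himkarnod, Pashoen himkolnut.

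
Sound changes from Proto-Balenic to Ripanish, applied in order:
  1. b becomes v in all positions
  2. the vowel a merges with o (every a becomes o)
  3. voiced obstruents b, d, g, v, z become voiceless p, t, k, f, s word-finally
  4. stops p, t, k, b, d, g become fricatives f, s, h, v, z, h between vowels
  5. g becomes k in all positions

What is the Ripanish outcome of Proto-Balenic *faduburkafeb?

fozuvurkofef

Ripanish: *faduburkafeb > faduvurkafev > foduvurkofev > foduvurkofef > fozuvurkofef  (by unconditioned shift, vowel merger, final devoicing, intervocalic lenition)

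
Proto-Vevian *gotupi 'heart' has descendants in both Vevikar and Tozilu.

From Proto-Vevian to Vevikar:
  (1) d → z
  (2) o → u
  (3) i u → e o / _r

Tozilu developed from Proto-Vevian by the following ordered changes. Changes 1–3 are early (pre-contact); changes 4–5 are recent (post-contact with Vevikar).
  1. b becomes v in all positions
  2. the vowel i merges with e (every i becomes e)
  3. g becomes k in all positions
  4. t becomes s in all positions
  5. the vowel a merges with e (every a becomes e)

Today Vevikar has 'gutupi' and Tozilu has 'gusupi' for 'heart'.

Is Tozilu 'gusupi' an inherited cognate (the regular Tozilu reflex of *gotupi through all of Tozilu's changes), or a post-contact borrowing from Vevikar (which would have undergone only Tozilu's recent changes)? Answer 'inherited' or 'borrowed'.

If inherited, *gotupi would pass through all of Tozilu's changes:
Tozilu: *gotupi > gotupe > kotupe > kosupe  (by vowel merger, unconditioned shift, unconditioned shift)
If borrowed from Vevikar 'gutupi' after the early changes, it would undergo only the recent ones:
  rule 4 (unconditioned shift): gutupi → gusupi
  rule 5 (vowel merger): no change (gusupi)
  ⇒ as a loan: gusupi
Tozilu 'gusupi' matches the loan outcome 'gusupi', not the inherited 'kosupe' — it skipped the early Tozilu changes, so it was borrowed from Vevikar.

borrowed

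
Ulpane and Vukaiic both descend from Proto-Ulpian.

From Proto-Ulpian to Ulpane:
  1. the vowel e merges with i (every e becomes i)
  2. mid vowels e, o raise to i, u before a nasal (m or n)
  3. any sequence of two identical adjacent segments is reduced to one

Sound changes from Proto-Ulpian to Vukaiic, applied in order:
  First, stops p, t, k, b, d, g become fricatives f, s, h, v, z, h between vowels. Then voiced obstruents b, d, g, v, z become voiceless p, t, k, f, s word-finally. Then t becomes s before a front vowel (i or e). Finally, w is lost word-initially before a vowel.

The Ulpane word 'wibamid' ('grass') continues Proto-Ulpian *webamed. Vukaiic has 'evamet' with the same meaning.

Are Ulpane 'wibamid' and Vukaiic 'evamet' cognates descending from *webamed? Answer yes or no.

yes

Derive the expected Vukaiic reflex of *webamed:
Vukaiic: *webamed > wevamed > wevamet > evamet  (by intervocalic lenition, final devoicing, glide loss)
Vukaiic 'evamet' matches the regular reflex exactly, so the pair is cognate.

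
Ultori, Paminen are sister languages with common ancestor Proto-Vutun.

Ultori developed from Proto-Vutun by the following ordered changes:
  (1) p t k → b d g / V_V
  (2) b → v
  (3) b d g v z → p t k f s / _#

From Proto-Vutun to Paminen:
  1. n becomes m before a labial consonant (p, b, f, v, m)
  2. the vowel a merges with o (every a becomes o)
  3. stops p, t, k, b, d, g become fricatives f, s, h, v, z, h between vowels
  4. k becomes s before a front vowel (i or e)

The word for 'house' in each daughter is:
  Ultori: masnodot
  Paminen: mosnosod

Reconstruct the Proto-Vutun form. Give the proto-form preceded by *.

*masnotod

Position 6: Ultori has d, Paminen has s. Taking the neighbouring segments as reconstructed: Ultori d could go back to *t or *d; Paminen s could go back to *t or *s — the one source consistent with every daughter is *t.
Position 2: Ultori has a, Paminen has o. Ultori preserves a here (none of its changes turn any other segment into a), so the proto-segment is *a.
Position 8: Ultori has t, Paminen has d. Paminen preserves d here (none of its changes turn any other segment into d), so the proto-segment is *d.
Continuing position by position gives *masnotod; check it forward:
Ultori: *masnotod
  masnotod → masnodod   [intervocalic voicing]
  masnodod (rule 2 does not apply)
  masnodod → masnodot   [final devoicing]
  giving Ultori masnodot.
Paminen: start from *masnotod.
  rule 1: no change — masnotod
  rule 2 (vowel merger): masnotod → mosnotod
  rule 3 (intervocalic lenition): mosnotod → mosnosod
  rule 4: no change — mosnosod
  ⇒ Paminen mosnosod
No other proto-form is consistent with every reflex, so the reconstruction is *masnotod.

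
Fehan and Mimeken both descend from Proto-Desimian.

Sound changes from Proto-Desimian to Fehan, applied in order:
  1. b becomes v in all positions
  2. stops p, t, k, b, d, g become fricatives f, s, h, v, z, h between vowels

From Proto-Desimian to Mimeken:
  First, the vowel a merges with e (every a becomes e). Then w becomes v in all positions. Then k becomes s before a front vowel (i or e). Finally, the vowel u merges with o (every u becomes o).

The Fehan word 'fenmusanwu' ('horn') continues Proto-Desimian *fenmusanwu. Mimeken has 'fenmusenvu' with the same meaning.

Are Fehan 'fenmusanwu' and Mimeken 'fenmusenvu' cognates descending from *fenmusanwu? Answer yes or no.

no

Derive the expected Mimeken reflex of *fenmusanwu:
Mimeken: *fenmusanwu
  fenmusanwu → fenmusenwu   [vowel merger]
  fenmusenwu → fenmusenvu   [unconditioned shift]
  fenmusenvu (rule 3 does not apply)
  fenmusenvu → fenmosenvo   [vowel merger]
  giving Mimeken fenmosenvo.
The regular Mimeken reflex would be 'fenmosenvo', but the attested form is 'fenmusenvu'. The correspondence is irregular, so they are not cognates (the Mimeken form has a different source).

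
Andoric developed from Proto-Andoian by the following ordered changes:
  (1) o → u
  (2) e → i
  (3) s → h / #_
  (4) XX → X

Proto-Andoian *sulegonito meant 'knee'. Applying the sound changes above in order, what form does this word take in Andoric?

Andoric: *sulegonito > sulegunitu > suligunitu > huligunitu  (by vowel merger, vowel merger, debuccalisation)

huligunitu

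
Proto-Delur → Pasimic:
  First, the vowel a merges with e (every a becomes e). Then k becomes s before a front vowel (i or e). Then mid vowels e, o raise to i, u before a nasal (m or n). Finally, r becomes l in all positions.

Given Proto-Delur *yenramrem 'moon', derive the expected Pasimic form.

yinlimlim

Pasimic: *yenramrem > yenremrem > yinrimrim > yinlimlim  (by vowel merger, pre-nasal raising, unconditioned shift)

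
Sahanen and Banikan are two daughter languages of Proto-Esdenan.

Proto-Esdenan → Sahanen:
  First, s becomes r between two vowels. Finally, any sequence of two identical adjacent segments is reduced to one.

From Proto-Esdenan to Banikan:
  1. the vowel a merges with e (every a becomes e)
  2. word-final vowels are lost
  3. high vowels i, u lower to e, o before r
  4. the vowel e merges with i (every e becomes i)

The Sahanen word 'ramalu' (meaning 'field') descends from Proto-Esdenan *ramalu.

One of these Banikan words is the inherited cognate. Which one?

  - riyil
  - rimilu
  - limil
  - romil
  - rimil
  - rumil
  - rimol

rimil

Banikan: *ramalu > remelu > remel > rimil  (by vowel merger, apocope, vowel merger)
Among the options, 'rimil' alone shows every Banikan change applied in order.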